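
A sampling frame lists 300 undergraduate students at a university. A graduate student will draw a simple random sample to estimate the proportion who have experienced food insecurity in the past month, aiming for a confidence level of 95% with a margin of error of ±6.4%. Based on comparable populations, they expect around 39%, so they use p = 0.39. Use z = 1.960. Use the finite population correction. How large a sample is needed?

129

Unadjusted: n₀ = 1.960² × 0.39 × 0.61 / 0.064² ≈ 223.12, so n₀ = 224.
Finite population correction with N = 300: n = n₀ / (1 + (n₀−1)/N) = 224 / (1 + 223/300) = 224 / 1.7433 ≈ 128.49.
Rounding up, n = 129.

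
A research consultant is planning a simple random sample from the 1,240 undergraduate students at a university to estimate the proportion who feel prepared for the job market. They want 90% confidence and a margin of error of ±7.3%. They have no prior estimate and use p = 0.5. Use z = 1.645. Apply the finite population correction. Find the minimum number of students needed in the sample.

116

Unadjusted: n₀ = 1.645² × 0.50 × 0.50 / 0.073² ≈ 126.95, so n₀ = 127.
Finite population correction with N = 1,240: n = n₀ / (1 + (n₀−1)/N) = 127 / (1 + 126/1240) = 127 / 1.1016 ≈ 115.29.
Rounding up, n = 116.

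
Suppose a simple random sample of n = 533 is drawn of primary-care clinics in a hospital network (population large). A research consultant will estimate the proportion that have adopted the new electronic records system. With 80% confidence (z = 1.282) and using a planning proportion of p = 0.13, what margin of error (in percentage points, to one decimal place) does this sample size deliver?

SE(p̂) = √[p(1−p)/n] = √[0.1131/533] = 0.01457.
E = z × SE = 1.282 × 0.01457 = 0.01867, or 1.9 percentage points.

1.9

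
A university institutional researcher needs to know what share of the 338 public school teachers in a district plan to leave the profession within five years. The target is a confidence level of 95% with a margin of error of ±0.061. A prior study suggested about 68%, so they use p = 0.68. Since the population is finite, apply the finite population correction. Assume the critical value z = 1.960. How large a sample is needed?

Unadjusted: n₀ = 1.960² × 0.68 × 0.32 / 0.061² ≈ 224.65, so n₀ = 225.
Finite population correction with N = 338: n = n₀ / (1 + (n₀−1)/N) = 225 / (1 + 224/338) = 225 / 1.6627 ≈ 135.32.
Rounding up, n = 136.

136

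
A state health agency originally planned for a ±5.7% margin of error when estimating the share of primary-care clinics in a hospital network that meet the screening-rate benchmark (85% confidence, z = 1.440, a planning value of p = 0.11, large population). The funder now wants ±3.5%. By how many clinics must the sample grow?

103

At ±5.7%: n = 1.440² × 0.0979 / 0.057² ≈ 62.48 → 63.
At ±3.5%: n = 1.440² × 0.0979 / 0.035² ≈ 165.72 → 166.
Additional respondents: 166 − 63 = 103.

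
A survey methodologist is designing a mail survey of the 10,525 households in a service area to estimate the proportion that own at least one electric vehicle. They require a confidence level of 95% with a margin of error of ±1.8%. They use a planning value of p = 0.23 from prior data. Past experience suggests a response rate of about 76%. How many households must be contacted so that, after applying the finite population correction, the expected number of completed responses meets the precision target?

For 95% confidence, z = 1.960.
Completed interviews needed (unadjusted): n₀ = 1.960² × 0.1771 / 0.018² ≈ 2099.84 → 2100.
FPC for N = 10,525: n = 2100 / (1 + 2099/10525) = 2100 / 1.1994 ≈ 1750.83 → 1751.
At a 76% response rate, contacts needed = 1751 / 0.76 ≈ 2303.95 → 2304.

2304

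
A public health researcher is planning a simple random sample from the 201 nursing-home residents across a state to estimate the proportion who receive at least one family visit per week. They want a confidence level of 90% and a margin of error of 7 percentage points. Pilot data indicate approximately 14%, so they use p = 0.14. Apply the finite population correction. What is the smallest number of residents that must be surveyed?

For 90% confidence, z = 1.645.
Unadjusted: n₀ = 1.645² × 0.14 × 0.86 / 0.070² ≈ 66.49, so n₀ = 67.
Finite population correction with N = 201: n = n₀ / (1 + (n₀−1)/N) = 67 / (1 + 66/201) = 67 / 1.3284 ≈ 50.44.
Rounding up, n = 51.

51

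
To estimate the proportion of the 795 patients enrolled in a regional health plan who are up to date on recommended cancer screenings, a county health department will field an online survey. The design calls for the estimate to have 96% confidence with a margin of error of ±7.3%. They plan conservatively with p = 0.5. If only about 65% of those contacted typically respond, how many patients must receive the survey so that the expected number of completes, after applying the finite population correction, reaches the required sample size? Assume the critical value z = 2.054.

245

Completed interviews needed (unadjusted): n₀ = 2.054² × 0.2500 / 0.073² ≈ 197.92 → 198.
FPC for N = 795: n = 198 / (1 + 197/795) = 198 / 1.2478 ≈ 158.68 → 159.
At a 65% response rate, contacts needed = 159 / 0.65 ≈ 244.62 → 245.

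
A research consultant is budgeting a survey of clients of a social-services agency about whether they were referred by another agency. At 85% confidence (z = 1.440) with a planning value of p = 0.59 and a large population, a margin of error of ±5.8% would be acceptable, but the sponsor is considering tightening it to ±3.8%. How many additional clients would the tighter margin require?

198

At ±5.8%: n = 1.440² × 0.2419 / 0.058² ≈ 149.11 → 150.
At ±3.8%: n = 1.440² × 0.2419 / 0.038² ≈ 347.37 → 348.
Additional respondents: 348 − 150 = 198.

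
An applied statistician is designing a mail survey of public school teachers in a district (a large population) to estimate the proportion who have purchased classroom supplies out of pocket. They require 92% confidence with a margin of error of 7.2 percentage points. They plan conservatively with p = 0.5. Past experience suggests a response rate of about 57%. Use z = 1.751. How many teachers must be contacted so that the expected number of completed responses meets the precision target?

260

Completed interviews needed: n₀ = 1.751² × 0.2500 / 0.072² ≈ 147.86 → 148.
At a 57% response rate, contacts needed = 148 / 0.57 ≈ 259.65 → 260.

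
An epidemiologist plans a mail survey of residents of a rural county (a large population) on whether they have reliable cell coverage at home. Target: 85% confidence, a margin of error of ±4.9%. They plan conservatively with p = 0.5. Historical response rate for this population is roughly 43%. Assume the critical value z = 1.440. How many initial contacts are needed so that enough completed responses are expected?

Completed interviews needed: n₀ = 1.440² × 0.2500 / 0.049² ≈ 215.91 → 216.
At a 43% response rate, contacts needed = 216 / 0.43 ≈ 502.33 → 503.

503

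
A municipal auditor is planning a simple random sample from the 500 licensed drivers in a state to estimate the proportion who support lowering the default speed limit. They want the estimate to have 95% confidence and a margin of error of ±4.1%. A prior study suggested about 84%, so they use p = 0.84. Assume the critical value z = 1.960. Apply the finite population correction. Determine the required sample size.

Unadjusted: n₀ = 1.960² × 0.84 × 0.16 / 0.041² ≈ 307.15, so n₀ = 308.
Finite population correction with N = 500: n = n₀ / (1 + (n₀−1)/N) = 308 / (1 + 307/500) = 308 / 1.6140 ≈ 190.83.
Rounding up, n = 191.

191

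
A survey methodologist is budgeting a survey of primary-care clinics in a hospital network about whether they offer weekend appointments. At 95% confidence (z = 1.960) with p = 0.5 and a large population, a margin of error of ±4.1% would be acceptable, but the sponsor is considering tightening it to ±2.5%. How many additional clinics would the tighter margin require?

At ±4.1%: n = 1.960² × 0.2500 / 0.041² ≈ 571.33 → 572.
At ±2.5%: n = 1.960² × 0.2500 / 0.025² ≈ 1536.64 → 1537.
Additional respondents: 1537 − 572 = 965.

965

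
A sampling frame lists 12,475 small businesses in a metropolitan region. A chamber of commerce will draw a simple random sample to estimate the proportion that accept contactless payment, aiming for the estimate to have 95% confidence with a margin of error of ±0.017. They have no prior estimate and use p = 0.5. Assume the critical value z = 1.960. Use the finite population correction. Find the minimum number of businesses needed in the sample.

Unadjusted: n₀ = 1.960² × 0.50 × 0.50 / 0.017² ≈ 3323.18, so n₀ = 3324.
Finite population correction with N = 12,475: n = n₀ / (1 + (n₀−1)/N) = 3324 / (1 + 3323/12475) = 3324 / 1.2664 ≈ 2624.82.
Rounding up, n = 2625.

2625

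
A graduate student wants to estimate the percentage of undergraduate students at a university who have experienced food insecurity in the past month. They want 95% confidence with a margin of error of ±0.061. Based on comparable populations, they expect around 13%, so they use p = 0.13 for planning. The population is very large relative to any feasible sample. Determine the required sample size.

117

For 95% confidence, z = 1.960.
With p = 0.13, p(1−p) = 0.1131.
n = z²·p(1−p)/E² = 1.960² × 0.1131 / 0.061² = 3.8416 × 0.1131 / 0.003721 ≈ 116.77.
Rounding up gives n = 117.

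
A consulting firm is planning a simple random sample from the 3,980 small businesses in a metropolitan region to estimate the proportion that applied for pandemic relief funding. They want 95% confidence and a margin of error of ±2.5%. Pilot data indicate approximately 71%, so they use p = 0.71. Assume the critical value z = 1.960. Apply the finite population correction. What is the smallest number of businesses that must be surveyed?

Unadjusted: n₀ = 1.960² × 0.71 × 0.29 / 0.025² ≈ 1265.58, so n₀ = 1266.
Finite population correction with N = 3,980: n = n₀ / (1 + (n₀−1)/N) = 1266 / (1 + 1265/3980) = 1266 / 1.3178 ≈ 960.66.
Rounding up, n = 961.

961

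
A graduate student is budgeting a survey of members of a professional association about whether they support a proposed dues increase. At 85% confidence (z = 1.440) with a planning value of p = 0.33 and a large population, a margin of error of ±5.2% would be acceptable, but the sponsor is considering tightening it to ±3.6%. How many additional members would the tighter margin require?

At ±5.2%: n = 1.440² × 0.2211 / 0.052² ≈ 169.55 → 170.
At ±3.6%: n = 1.440² × 0.2211 / 0.036² ≈ 353.76 → 354.
Additional respondents: 354 − 170 = 184.

184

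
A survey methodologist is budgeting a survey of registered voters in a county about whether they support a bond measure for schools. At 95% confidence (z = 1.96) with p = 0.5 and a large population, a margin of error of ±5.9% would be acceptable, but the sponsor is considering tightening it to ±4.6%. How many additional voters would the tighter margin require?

178

At ±5.9%: n = 1.96² × 0.2500 / 0.059² ≈ 275.90 → 276.
At ±4.6%: n = 1.96² × 0.2500 / 0.046² ≈ 453.88 → 454.
Additional respondents: 454 − 276 = 178.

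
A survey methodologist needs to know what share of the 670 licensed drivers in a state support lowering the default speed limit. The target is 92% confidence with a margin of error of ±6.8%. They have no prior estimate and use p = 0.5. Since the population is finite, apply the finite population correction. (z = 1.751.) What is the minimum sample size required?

Unadjusted: n₀ = 1.751² × 0.50 × 0.50 / 0.068² ≈ 165.77, so n₀ = 166.
Finite population correction with N = 670: n = n₀ / (1 + (n₀−1)/N) = 166 / (1 + 165/670) = 166 / 1.2463 ≈ 133.20.
Rounding up, n = 134.

134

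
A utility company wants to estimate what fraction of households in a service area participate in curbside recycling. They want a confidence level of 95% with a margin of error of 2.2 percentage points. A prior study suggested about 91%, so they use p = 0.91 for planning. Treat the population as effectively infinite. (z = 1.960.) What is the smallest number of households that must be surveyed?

With p = 0.91, p(1−p) = 0.0819.
n = z²·p(1−p)/E² = 1.960² × 0.0819 / 0.022² = 3.8416 × 0.0819 / 0.000484 ≈ 650.06.
Rounding up gives n = 651.

651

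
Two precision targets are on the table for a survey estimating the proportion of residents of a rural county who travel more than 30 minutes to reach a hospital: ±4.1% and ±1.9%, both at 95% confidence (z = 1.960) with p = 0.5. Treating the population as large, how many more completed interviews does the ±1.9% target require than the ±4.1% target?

At ±4.1%: n = 1.960² × 0.2500 / 0.041² ≈ 571.33 → 572.
At ±1.9%: n = 1.960² × 0.2500 / 0.019² ≈ 2660.39 → 2661.
Additional respondents: 2661 − 572 = 2089.

2089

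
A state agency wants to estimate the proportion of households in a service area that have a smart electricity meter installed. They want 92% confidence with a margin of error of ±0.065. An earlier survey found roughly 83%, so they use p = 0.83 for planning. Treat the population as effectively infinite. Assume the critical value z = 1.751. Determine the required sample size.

With p = 0.83, p(1−p) = 0.1411.
n = z²·p(1−p)/E² = 1.751² × 0.1411 / 0.065² = 3.0660 × 0.1411 / 0.004225 ≈ 102.39.
Rounding up gives n = 103.

103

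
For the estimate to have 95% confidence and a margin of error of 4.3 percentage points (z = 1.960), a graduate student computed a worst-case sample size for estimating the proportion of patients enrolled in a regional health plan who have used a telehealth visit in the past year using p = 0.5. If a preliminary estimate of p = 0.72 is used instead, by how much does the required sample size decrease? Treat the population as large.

101

Conservative (p = 0.5): n = 1.960² × 0.25 / 0.043² ≈ 519.42 → 520.
Using p = 0.72: p(1−p) = 0.2016, so n = 1.960² × 0.2016 / 0.043² ≈ 418.86 → 419.
Reduction: 520 − 419 = 101.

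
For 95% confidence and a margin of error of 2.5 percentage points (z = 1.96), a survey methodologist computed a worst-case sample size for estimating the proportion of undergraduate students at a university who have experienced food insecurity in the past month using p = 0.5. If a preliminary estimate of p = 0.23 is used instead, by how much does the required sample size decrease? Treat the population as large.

448

Conservative (p = 0.5): n = 1.96² × 0.25 / 0.025² ≈ 1536.64 → 1537.
Using p = 0.23: p(1−p) = 0.1771, so n = 1.96² × 0.1771 / 0.025² ≈ 1088.56 → 1089.
Reduction: 1537 − 1089 = 448.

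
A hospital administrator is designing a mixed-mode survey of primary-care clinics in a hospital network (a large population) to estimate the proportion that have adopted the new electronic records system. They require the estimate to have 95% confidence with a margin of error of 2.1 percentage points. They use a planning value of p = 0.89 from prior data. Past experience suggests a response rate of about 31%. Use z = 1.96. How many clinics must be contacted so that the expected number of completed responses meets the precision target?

Completed interviews needed: n₀ = 1.96² × 0.0979 / 0.021² ≈ 852.82 → 853.
At a 31% response rate, contacts needed = 853 / 0.31 ≈ 2751.61 → 2752.

2752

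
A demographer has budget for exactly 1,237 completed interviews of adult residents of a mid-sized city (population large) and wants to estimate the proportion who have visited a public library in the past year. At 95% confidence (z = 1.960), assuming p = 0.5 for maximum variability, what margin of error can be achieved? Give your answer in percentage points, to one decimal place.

2.8

SE(p̂) = √[p(1−p)/n] = √[0.2500/1237] = 0.01422.
E = z × SE = 1.960 × 0.01422 = 0.02786, or 2.8 percentage points.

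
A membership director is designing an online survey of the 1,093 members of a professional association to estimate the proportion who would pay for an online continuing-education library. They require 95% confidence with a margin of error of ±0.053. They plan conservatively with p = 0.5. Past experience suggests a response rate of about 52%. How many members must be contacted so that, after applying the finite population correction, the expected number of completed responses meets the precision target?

For 95% confidence, z = 1.960.
Completed interviews needed (unadjusted): n₀ = 1.960² × 0.2500 / 0.053² ≈ 341.90 → 342.
FPC for N = 1,093: n = 342 / (1 + 341/1093) = 342 / 1.3120 ≈ 260.67 → 261.
At a 52% response rate, contacts needed = 261 / 0.52 ≈ 501.92 → 502.

502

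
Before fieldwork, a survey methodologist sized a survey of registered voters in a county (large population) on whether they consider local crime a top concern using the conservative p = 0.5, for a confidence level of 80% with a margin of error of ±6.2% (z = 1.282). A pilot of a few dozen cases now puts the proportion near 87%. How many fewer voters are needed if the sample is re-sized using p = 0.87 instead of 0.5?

Conservative (p = 0.5): n = 1.282² × 0.25 / 0.062² ≈ 106.89 → 107.
Using p = 0.87: p(1−p) = 0.1131, so n = 1.282² × 0.1131 / 0.062² ≈ 48.36 → 49.
Reduction: 107 − 49 = 58.

58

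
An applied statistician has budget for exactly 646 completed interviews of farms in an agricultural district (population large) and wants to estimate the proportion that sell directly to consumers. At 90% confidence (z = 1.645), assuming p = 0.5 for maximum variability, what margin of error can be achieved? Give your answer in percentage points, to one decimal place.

3.2

SE(p̂) = √[p(1−p)/n] = √[0.2500/646] = 0.01967.
E = z × SE = 1.645 × 0.01967 = 0.03236, or 3.2 percentage points.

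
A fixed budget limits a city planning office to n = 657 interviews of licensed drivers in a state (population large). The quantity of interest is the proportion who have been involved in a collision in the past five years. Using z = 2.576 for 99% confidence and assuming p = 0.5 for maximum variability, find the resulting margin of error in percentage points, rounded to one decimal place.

SE(p̂) = √[p(1−p)/n] = √[0.2500/657] = 0.01951.
E = z × SE = 2.576 × 0.01951 = 0.05025, or 5.0 percentage points.

5.0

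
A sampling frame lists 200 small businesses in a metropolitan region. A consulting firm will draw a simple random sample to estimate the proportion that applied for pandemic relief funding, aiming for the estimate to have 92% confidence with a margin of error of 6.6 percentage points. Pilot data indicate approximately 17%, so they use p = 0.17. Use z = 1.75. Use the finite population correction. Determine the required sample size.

67

Unadjusted: n₀ = 1.75² × 0.17 × 0.83 / 0.066² ≈ 99.20, so n₀ = 100.
Finite population correction with N = 200: n = n₀ / (1 + (n₀−1)/N) = 100 / (1 + 99/200) = 100 / 1.4950 ≈ 66.89.
Rounding up, n = 67.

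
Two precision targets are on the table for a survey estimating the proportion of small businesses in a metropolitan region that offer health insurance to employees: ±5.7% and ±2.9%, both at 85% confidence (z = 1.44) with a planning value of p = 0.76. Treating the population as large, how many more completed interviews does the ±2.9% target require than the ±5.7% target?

333

At ±5.7%: n = 1.44² × 0.1824 / 0.057² ≈ 116.41 → 117.
At ±2.9%: n = 1.44² × 0.1824 / 0.029² ≈ 449.73 → 450.
Additional respondents: 450 − 117 = 333.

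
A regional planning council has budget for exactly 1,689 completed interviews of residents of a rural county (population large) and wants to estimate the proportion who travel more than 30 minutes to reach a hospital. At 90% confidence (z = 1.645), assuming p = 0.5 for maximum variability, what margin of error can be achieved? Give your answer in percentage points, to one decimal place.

SE(p̂) = √[p(1−p)/n] = √[0.2500/1689] = 0.01217.
E = z × SE = 1.645 × 0.01217 = 0.02001, or 2.0 percentage points.

2.0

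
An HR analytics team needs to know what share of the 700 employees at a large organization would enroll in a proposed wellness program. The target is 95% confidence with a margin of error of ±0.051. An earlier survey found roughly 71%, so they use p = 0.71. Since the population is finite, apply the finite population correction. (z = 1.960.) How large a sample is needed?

213

Unadjusted: n₀ = 1.960² × 0.71 × 0.29 / 0.051² ≈ 304.11, so n₀ = 305.
Finite population correction with N = 700: n = n₀ / (1 + (n₀−1)/N) = 305 / (1 + 304/700) = 305 / 1.4343 ≈ 212.65.
Rounding up, n = 213.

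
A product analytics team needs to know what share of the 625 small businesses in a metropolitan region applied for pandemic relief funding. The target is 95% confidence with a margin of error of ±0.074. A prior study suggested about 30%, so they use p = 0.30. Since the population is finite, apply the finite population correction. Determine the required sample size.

For 95% confidence, z = 1.960.
Unadjusted: n₀ = 1.960² × 0.30 × 0.70 / 0.074² ≈ 147.32, so n₀ = 148.
Finite population correction with N = 625: n = n₀ / (1 + (n₀−1)/N) = 148 / (1 + 147/625) = 148 / 1.2352 ≈ 119.82.
Rounding up, n = 120.

120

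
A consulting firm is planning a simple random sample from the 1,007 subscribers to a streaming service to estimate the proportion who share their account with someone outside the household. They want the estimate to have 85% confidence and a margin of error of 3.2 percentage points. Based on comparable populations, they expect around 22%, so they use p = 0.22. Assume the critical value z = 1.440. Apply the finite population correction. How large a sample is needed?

259

Unadjusted: n₀ = 1.440² × 0.22 × 0.78 / 0.032² ≈ 347.49, so n₀ = 348.
Finite population correction with N = 1,007: n = n₀ / (1 + (n₀−1)/N) = 348 / (1 + 347/1007) = 348 / 1.3446 ≈ 258.82.
Rounding up, n = 259.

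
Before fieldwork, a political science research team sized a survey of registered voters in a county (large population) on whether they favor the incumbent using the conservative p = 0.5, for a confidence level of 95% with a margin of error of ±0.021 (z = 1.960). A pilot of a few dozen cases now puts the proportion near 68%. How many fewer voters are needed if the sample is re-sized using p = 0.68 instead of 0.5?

282

Conservative (p = 0.5): n = 1.960² × 0.25 / 0.021² ≈ 2177.78 → 2178.
Using p = 0.68: p(1−p) = 0.2176, so n = 1.960² × 0.2176 / 0.021² ≈ 1895.54 → 1896.
Reduction: 2178 − 1896 = 282.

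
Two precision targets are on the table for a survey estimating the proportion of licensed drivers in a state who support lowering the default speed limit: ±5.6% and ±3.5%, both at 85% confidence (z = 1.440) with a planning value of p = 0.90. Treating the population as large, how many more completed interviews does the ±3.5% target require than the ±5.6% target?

93

At ±5.6%: n = 1.440² × 0.0900 / 0.056² ≈ 59.51 → 60.
At ±3.5%: n = 1.440² × 0.0900 / 0.035² ≈ 152.35 → 153.
Additional respondents: 153 − 60 = 93.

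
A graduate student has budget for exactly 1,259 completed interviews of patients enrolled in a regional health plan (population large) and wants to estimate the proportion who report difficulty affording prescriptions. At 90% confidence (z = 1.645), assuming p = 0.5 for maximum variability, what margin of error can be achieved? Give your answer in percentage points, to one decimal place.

SE(p̂) = √[p(1−p)/n] = √[0.2500/1259] = 0.01409.
E = z × SE = 1.645 × 0.01409 = 0.02318, or 2.3 percentage points.

2.3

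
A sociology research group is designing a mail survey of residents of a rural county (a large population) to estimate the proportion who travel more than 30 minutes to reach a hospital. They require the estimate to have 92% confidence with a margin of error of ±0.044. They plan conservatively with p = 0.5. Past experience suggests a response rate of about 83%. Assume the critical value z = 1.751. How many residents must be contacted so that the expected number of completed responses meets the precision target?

Completed interviews needed: n₀ = 1.751² × 0.2500 / 0.044² ≈ 395.92 → 396.
At an 83% response rate, contacts needed = 396 / 0.83 ≈ 477.11 → 478.

478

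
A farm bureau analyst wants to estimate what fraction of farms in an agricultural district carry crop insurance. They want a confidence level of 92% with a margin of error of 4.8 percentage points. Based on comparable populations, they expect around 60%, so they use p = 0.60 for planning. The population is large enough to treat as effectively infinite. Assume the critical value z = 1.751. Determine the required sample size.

With p = 0.60, p(1−p) = 0.2400.
n = z²·p(1−p)/E² = 1.751² × 0.2400 / 0.048² = 3.0660 × 0.2400 / 0.002304 ≈ 319.38.
Rounding up gives n = 320.

320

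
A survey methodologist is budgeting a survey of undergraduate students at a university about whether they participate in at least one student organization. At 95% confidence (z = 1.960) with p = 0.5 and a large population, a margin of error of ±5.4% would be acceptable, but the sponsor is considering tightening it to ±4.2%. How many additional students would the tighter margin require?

At ±5.4%: n = 1.960² × 0.2500 / 0.054² ≈ 329.36 → 330.
At ±4.2%: n = 1.960² × 0.2500 / 0.042² ≈ 544.44 → 545.
Additional respondents: 545 − 330 = 215.

215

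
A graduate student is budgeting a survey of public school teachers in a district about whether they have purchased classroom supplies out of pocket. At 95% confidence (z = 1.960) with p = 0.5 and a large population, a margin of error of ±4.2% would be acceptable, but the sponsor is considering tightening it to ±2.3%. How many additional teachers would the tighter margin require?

At ±4.2%: n = 1.960² × 0.2500 / 0.042² ≈ 544.44 → 545.
At ±2.3%: n = 1.960² × 0.2500 / 0.023² ≈ 1815.50 → 1816.
Additional respondents: 1816 − 545 = 1271.

1271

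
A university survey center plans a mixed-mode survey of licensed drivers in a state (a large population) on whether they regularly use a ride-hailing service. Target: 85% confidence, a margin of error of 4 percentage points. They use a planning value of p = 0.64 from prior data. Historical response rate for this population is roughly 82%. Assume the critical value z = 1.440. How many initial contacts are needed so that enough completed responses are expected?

Completed interviews needed: n₀ = 1.440² × 0.2304 / 0.040² ≈ 298.60 → 299.
At an 82% response rate, contacts needed = 299 / 0.82 ≈ 364.63 → 365.

365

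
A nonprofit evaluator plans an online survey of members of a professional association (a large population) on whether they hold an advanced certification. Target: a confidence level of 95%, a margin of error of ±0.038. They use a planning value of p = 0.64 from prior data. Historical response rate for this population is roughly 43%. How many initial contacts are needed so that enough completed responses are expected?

For 95% confidence, z = 1.960.
Completed interviews needed: n₀ = 1.960² × 0.2304 / 0.038² ≈ 612.95 → 613.
At a 43% response rate, contacts needed = 613 / 0.43 ≈ 1425.58 → 1426.

1426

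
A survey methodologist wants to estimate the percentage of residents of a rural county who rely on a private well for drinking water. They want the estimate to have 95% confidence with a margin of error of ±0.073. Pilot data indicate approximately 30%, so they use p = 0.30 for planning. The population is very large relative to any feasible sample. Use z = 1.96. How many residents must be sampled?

With p = 0.30, p(1−p) = 0.2100.
n = z²·p(1−p)/E² = 1.96² × 0.2100 / 0.073² = 3.8416 × 0.2100 / 0.005329 ≈ 151.39.
Rounding up gives n = 152.

152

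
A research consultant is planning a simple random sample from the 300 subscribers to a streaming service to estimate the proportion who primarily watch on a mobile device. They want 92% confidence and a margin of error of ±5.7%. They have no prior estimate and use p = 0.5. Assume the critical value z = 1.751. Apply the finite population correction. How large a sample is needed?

Unadjusted: n₀ = 1.751² × 0.50 × 0.50 / 0.057² ≈ 235.92, so n₀ = 236.
Finite population correction with N = 300: n = n₀ / (1 + (n₀−1)/N) = 236 / (1 + 235/300) = 236 / 1.7833 ≈ 132.34.
Rounding up, n = 133.

133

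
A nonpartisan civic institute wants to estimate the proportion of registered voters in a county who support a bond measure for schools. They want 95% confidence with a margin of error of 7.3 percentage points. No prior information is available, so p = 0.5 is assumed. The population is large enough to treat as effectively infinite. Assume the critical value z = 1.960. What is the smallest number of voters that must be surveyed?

With p = 0.5, p(1−p) = 0.25.
n = z²·p(1−p)/E² = 1.960² × 0.2500 / 0.073² = 3.8416 × 0.2500 / 0.005329 ≈ 180.22.
Rounding up gives n = 181.

181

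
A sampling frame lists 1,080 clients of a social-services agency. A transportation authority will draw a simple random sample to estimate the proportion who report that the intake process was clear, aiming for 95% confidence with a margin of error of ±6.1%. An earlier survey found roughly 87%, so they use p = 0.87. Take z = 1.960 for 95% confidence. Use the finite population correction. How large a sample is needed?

106

Unadjusted: n₀ = 1.960² × 0.87 × 0.13 / 0.061² ≈ 116.77, so n₀ = 117.
Finite population correction with N = 1,080: n = n₀ / (1 + (n₀−1)/N) = 117 / (1 + 116/1080) = 117 / 1.1074 ≈ 105.65.
Rounding up, n = 106.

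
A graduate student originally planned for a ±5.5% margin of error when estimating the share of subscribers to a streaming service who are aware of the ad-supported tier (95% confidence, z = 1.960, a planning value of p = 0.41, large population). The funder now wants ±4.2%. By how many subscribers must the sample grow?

At ±5.5%: n = 1.960² × 0.2419 / 0.055² ≈ 307.20 → 308.
At ±4.2%: n = 1.960² × 0.2419 / 0.042² ≈ 526.80 → 527.
Additional respondents: 527 − 308 = 219.

219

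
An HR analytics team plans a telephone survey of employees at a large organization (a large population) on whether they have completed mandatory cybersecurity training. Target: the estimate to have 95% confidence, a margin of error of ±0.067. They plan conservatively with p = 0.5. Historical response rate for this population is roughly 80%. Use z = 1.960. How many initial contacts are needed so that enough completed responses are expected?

Completed interviews needed: n₀ = 1.960² × 0.2500 / 0.067² ≈ 213.95 → 214.
At an 80% response rate, contacts needed = 214 / 0.80 ≈ 267.50 → 268.

268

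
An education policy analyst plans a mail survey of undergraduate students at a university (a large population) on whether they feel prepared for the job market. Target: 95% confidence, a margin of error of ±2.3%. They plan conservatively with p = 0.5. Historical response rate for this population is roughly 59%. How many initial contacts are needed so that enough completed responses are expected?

For 95% confidence, z = 1.960.
Completed interviews needed: n₀ = 1.960² × 0.2500 / 0.023² ≈ 1815.50 → 1816.
At a 59% response rate, contacts needed = 1816 / 0.59 ≈ 3077.97 → 3078.

3078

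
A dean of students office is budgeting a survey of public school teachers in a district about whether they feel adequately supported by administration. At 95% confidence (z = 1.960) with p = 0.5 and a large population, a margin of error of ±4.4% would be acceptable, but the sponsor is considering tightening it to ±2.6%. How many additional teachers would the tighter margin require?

At ±4.4%: n = 1.960² × 0.2500 / 0.044² ≈ 496.07 → 497.
At ±2.6%: n = 1.960² × 0.2500 / 0.026² ≈ 1420.71 → 1421.
Additional respondents: 1421 − 497 = 924.

924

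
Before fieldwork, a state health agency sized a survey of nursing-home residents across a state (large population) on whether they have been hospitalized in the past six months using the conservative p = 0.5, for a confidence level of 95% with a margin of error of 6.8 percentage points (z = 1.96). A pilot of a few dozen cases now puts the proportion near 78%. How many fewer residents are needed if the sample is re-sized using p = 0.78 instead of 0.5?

Conservative (p = 0.5): n = 1.96² × 0.25 / 0.068² ≈ 207.70 → 208.
Using p = 0.78: p(1−p) = 0.1716, so n = 1.96² × 0.1716 / 0.068² ≈ 142.56 → 143.
Reduction: 208 − 143 = 65.

65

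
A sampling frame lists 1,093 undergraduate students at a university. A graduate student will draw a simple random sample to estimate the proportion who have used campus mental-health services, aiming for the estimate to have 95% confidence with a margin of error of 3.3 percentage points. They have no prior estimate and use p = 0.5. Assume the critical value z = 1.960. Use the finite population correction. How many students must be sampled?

Unadjusted: n₀ = 1.960² × 0.50 × 0.50 / 0.033² ≈ 881.91, so n₀ = 882.
Finite population correction with N = 1,093: n = n₀ / (1 + (n₀−1)/N) = 882 / (1 + 881/1093) = 882 / 1.8060 ≈ 488.36.
Rounding up, n = 489.

489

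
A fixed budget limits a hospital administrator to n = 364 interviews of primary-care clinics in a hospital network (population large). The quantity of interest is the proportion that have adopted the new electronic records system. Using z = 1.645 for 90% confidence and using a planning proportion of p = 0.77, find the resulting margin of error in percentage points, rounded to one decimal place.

SE(p̂) = √[p(1−p)/n] = √[0.1771/364] = 0.02206.
E = z × SE = 1.645 × 0.02206 = 0.03628, or 3.6 percentage points.

3.6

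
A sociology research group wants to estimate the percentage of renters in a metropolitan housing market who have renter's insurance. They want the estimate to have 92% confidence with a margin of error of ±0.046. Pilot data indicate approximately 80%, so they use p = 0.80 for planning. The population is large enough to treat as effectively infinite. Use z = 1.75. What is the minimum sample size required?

With p = 0.80, p(1−p) = 0.1600.
n = z²·p(1−p)/E² = 1.75² × 0.1600 / 0.046² = 3.0625 × 0.1600 / 0.002116 ≈ 231.57.
Rounding up gives n = 232.

232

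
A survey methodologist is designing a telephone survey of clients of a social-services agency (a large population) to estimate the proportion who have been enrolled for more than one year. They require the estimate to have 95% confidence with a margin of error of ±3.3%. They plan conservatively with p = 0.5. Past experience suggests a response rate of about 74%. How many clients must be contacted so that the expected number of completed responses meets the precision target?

For 95% confidence, z = 1.96.
Completed interviews needed: n₀ = 1.96² × 0.2500 / 0.033² ≈ 881.91 → 882.
At a 74% response rate, contacts needed = 882 / 0.74 ≈ 1191.89 → 1192.

1192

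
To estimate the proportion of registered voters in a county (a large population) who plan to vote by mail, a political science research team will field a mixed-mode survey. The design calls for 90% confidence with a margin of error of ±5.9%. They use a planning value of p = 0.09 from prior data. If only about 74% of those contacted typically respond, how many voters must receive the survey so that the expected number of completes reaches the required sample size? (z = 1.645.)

Completed interviews needed: n₀ = 1.645² × 0.0819 / 0.059² ≈ 63.67 → 64.
At a 74% response rate, contacts needed = 64 / 0.74 ≈ 86.49 → 87.

87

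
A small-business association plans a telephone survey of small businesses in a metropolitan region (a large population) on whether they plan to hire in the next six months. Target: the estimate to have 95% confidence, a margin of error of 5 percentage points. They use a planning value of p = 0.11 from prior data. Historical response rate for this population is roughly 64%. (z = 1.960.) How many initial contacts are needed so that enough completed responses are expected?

Completed interviews needed: n₀ = 1.960² × 0.0979 / 0.050² ≈ 150.44 → 151.
At a 64% response rate, contacts needed = 151 / 0.64 ≈ 235.94 → 236.

236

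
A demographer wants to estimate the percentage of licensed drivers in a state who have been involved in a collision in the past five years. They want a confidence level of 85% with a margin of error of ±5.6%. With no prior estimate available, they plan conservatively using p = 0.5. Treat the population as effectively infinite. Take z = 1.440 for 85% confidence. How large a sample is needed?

166

With p = 0.5, p(1−p) = 0.25.
n = z²·p(1−p)/E² = 1.440² × 0.2500 / 0.056² = 2.0736 × 0.2500 / 0.003136 ≈ 165.31.
Rounding up gives n = 166.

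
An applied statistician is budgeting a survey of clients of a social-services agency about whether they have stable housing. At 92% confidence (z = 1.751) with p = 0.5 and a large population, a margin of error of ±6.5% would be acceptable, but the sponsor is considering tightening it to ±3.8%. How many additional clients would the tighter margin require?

At ±6.5%: n = 1.751² × 0.2500 / 0.065² ≈ 181.42 → 182.
At ±3.8%: n = 1.751² × 0.2500 / 0.038² ≈ 530.82 → 531.
Additional respondents: 531 − 182 = 349.

349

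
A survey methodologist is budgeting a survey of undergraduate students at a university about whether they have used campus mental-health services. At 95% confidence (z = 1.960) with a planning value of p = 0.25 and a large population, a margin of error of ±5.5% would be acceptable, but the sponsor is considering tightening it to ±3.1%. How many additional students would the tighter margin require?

511

At ±5.5%: n = 1.960² × 0.1875 / 0.055² ≈ 238.12 → 239.
At ±3.1%: n = 1.960² × 0.1875 / 0.031² ≈ 749.53 → 750.
Additional respondents: 750 − 239 = 511.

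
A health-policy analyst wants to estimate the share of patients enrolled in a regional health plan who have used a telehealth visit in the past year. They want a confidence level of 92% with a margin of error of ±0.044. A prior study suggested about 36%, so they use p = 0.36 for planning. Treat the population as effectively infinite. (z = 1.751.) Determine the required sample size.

365

With p = 0.36, p(1−p) = 0.2304.
n = z²·p(1−p)/E² = 1.751² × 0.2304 / 0.044² = 3.0660 × 0.2304 / 0.001936 ≈ 364.88.
Rounding up gives n = 365.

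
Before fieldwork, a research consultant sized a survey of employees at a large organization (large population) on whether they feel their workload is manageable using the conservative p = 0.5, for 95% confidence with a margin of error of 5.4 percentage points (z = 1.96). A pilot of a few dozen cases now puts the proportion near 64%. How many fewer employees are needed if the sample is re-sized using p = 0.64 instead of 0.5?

26

Conservative (p = 0.5): n = 1.96² × 0.25 / 0.054² ≈ 329.36 → 330.
Using p = 0.64: p(1−p) = 0.2304, so n = 1.96² × 0.2304 / 0.054² ≈ 303.53 → 304.
Reduction: 330 − 304 = 26.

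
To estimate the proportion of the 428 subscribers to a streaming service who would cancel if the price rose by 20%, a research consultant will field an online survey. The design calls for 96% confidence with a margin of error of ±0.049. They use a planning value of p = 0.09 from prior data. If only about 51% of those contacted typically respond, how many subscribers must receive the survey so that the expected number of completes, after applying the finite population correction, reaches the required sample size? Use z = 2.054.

212

Completed interviews needed (unadjusted): n₀ = 2.054² × 0.0819 / 0.049² ≈ 143.91 → 144.
FPC for N = 428: n = 144 / (1 + 143/428) = 144 / 1.3341 ≈ 107.94 → 108.
At a 51% response rate, contacts needed = 108 / 0.51 ≈ 211.76 → 212.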